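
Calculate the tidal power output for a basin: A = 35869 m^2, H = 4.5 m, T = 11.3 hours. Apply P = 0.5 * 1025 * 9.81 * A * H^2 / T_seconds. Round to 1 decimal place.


Convert period to seconds: T = 11.3 * 3600 = 40680.0 s
H^2 = 4.5^2 = 20.25
P = 0.5 * rho * g * A * H^2 / T
P = 0.5 * 1025 * 9.81 * 35869 * 20.25 / 40680.0
P = 89769.0 W

89769.0


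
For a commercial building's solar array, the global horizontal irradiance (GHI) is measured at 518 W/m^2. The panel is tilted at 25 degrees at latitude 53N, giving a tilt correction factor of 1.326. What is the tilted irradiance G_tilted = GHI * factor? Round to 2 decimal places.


Identify the given values:
  GHI = 518 W/m^2, tilt correction factor = 1.326
Apply the formula G_tilted = GHI * factor:
  G_tilted = 518 * 1.326
  G_tilted = 686.87 W/m^2

686.87


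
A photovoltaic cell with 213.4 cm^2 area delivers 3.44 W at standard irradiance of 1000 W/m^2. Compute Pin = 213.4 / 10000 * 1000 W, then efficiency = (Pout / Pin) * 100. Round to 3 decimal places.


First compute the input power:
  Pin = area_cm2 / 10000 * G = 213.4 / 10000 * 1000 = 21.34 W
Then compute efficiency:
  Efficiency = (Pout / Pin) * 100 = (3.44 / 21.34) * 100
  Efficiency = 16.120%

16.120


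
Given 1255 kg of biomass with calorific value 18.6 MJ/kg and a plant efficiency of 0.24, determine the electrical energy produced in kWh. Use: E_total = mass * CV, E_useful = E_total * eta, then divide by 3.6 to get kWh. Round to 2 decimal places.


Total energy = mass * CV = 1255 * 18.6 = 23343.0 MJ
Useful energy = total * eta = 23343.0 * 0.24 = 5602.32 MJ
Convert to kWh: 5602.32 / 3.6
Useful energy = 1556.20 kWh

1556.20


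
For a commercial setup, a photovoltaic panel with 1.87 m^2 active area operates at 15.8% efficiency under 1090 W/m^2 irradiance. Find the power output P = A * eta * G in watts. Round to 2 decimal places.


Use the solar power formula P = A * eta * G.
Given: A = 1.87 m^2, eta = 0.158, G = 1090 W/m^2
P = 1.87 * 0.158 * 1090
P = 322.05 W

322.05


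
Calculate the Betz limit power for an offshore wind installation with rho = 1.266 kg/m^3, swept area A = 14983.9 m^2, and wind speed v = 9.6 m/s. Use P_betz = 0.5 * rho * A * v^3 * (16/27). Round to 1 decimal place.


The Betz coefficient Cp_max = 16/27 = 0.5926
v^3 = 9.6^3 = 884.736
P_betz = 0.5 * rho * A * v^3 * Cp_max
P_betz = 0.5 * 1.266 * 14983.9 * 884.736 * 0.5926
P_betz = 4972771.4 W

4972771.4


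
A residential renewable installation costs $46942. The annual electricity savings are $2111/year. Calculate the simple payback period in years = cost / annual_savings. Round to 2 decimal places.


Simple payback period = initial cost / annual savings
Payback = 46942 / 2111
Payback = 22.24 years

22.24


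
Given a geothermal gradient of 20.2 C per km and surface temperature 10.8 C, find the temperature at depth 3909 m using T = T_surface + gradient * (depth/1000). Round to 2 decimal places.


Convert depth to km: 3909 / 1000 = 3.909 km
Temperature increase = gradient * depth_km = 20.2 * 3.909 = 78.96 C
Temperature at depth = T_surface + delta_T = 10.8 + 78.96
T = 89.76 C

89.76


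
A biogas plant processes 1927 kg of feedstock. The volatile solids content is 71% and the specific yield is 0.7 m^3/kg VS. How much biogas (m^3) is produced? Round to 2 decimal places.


Compute volatile solids:
  VS = mass * VS_fraction = 1927 * 0.71 = 1368.17 kg
Calculate biogas volume:
  Biogas = VS * specific_yield = 1368.17 * 0.7
  Biogas = 957.72 m^3

957.72


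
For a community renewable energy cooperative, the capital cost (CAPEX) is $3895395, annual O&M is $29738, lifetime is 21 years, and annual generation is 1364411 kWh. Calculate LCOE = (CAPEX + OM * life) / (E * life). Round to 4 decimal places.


Total cost = CAPEX + OM * lifetime = 3895395 + 29738 * 21 = 3895395 + 624498 = 4519893
Total generation = annual * lifetime = 1364411 * 21 = 28652631 kWh
LCOE = 4519893 / 28652631
LCOE = 0.1577 $/kWh

0.1577


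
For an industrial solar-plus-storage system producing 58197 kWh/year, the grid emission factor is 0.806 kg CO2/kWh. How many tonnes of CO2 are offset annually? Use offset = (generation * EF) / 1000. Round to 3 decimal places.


CO2 offset in kg = generation * emission_factor
CO2 offset = 58197 * 0.806 = 46906.78 kg
Convert to tonnes:
  CO2 offset = 46906.78 / 1000 = 46.907 tonnes

46.907


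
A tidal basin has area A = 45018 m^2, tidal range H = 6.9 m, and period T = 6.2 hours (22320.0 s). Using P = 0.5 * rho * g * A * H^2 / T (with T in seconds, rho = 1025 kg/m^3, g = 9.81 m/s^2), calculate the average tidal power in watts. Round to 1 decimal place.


Convert period to seconds: T = 6.2 * 3600 = 22320.0 s
H^2 = 6.9^2 = 47.61
P = 0.5 * rho * g * A * H^2 / T
P = 0.5 * 1025 * 9.81 * 45018 * 47.61 / 22320.0
P = 482784.2 W

482784.2


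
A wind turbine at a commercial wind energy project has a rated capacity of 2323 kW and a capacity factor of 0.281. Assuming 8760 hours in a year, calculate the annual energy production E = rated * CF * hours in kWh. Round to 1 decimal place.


Annual energy = rated_kW * capacity_factor * hours_per_year
Given: P_rated = 2323 kW, CF = 0.281, hours = 8760
E = 2323 * 0.281 * 8760
E = 5718203.9 kWh

5718203.9


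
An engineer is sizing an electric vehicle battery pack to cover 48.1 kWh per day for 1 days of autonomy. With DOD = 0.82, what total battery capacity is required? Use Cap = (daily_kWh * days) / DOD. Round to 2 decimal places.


Total energy needed = daily * days = 48.1 * 1 = 48.1 kWh
Account for depth of discharge:
  Cap = total_energy / DOD = 48.1 / 0.82
  Cap = 58.66 kWh

58.66


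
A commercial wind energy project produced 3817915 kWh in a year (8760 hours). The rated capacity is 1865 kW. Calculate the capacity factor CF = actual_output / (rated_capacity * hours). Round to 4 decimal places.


Capacity factor = actual output / maximum possible output
Maximum possible = rated * hours = 1865 * 8760 = 16337400 kWh
CF = 3817915 / 16337400
CF = 0.2337

0.2337


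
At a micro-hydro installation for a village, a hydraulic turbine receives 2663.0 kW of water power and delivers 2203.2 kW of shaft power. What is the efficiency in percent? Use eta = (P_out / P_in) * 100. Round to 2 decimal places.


Turbine efficiency = (output power / input power) * 100
eta = (2203.2 / 2663.0) * 100
eta = 82.73%

82.73


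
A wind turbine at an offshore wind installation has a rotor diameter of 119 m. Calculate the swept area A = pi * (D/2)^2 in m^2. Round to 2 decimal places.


Compute the rotor radius:
  r = D / 2 = 119 / 2 = 59.5 m
Calculate swept area:
  A = pi * r^2 = pi * 59.5^2
  A = 11122.02 m^2

11122.02


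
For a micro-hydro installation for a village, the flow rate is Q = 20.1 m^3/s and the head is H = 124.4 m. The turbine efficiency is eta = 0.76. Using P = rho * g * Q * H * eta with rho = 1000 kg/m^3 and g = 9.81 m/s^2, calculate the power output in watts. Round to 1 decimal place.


Apply the hydropower formula P = rho * g * Q * H * eta
rho * g = 1000 * 9.81 = 9810.0
P = 9810.0 * 20.1 * 124.4 * 0.76
P = 18642280.5 W

18642280.5


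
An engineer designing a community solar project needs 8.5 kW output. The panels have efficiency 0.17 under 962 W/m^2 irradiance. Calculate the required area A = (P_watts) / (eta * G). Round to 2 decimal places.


Convert target power to watts: P = 8.5 * 1000 = 8500.0 W
Compute denominator: eta * G = 0.17 * 962 = 163.54
Required area A = P / (eta * G) = 8500.0 / 163.54
A = 51.98 m^2

51.98


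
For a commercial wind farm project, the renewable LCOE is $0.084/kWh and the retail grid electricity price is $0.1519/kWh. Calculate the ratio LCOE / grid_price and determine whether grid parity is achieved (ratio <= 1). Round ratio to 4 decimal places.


Compare LCOE to grid price:
  LCOE = $0.084/kWh, Grid price = $0.1519/kWh
  Ratio = LCOE / grid_price = 0.084 / 0.1519 = 0.5530
  Grid parity achieved (ratio <= 1)? yes

0.5530


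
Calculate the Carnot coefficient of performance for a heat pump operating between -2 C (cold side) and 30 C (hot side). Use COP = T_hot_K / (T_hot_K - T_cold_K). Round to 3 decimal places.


Convert to Kelvin:
  T_hot = 30 + 273.15 = 303.15 K
  T_cold = -2 + 273.15 = 271.15 K
Apply Carnot COP formula:
  COP = T_hot_K / (T_hot_K - T_cold_K) = 303.15 / 32.0
  COP = 9.473

9.473


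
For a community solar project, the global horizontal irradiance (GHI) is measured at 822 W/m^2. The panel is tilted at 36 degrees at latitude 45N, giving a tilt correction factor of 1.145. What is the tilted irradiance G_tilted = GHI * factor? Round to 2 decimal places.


Identify the given values:
  GHI = 822 W/m^2, tilt correction factor = 1.145
Apply the formula G_tilted = GHI * factor:
  G_tilted = 822 * 1.145
  G_tilted = 941.19 W/m^2

941.19


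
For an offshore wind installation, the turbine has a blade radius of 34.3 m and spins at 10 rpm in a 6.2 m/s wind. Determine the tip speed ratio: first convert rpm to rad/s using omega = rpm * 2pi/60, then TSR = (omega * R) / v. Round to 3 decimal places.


Convert rotational speed to rad/s:
  omega = 10 * 2 * pi / 60 = 1.0472 rad/s
Compute tip speed:
  v_tip = omega * R = 1.0472 * 34.3 = 35.919 m/s
Tip speed ratio:
  TSR = v_tip / v_wind = 35.919 / 6.2 = 5.793

5.793


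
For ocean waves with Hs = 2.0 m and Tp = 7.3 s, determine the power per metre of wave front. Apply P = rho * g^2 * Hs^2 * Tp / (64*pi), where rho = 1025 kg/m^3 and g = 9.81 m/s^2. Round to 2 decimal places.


Apply wave power formula:
  g^2 = 9.81^2 = 96.2361
  Hs^2 = 2.0^2 = 4.0
  Numerator = rho * g^2 * Hs^2 * Tp = 1025 * 96.2361 * 4.0 * 7.3 = 2880346.47
  Denominator = 64 * pi = 201.0619
  P = 2880346.47 / 201.0619 = 14325.67 W/m

14325.67


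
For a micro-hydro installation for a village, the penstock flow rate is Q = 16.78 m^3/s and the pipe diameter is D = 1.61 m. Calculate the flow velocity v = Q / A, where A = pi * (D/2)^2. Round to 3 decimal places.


Compute pipe cross-sectional area:
  A = pi * (D/2)^2 = pi * (1.61/2)^2 = 2.0358 m^2
Calculate velocity:
  v = Q / A = 16.78 / 2.0358
  v = 8.242 m/s

8.242


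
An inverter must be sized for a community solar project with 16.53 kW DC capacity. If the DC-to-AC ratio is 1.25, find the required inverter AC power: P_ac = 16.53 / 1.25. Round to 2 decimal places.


The inverter AC capacity is determined by the DC/AC ratio.
Given: P_dc = 16.53 kW, DC/AC ratio = 1.25
P_ac = P_dc / ratio = 16.53 / 1.25
P_ac = 13.22 kW

13.22


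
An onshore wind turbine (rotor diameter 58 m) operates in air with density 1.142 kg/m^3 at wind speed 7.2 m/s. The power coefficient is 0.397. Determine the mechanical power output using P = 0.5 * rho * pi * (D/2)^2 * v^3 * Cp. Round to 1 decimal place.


Step 1 -- Compute swept area:
  A = pi * (D/2)^2 = pi * (58/2)^2 = 2642.08 m^2
Step 2 -- Apply wind power equation:
  P = 0.5 * rho * A * v^3 * Cp
  v^3 = 7.2^3 = 373.248
  P = 0.5 * 1.142 * 2642.08 * 373.248 * 0.397
  P = 223547.6 W

223547.6


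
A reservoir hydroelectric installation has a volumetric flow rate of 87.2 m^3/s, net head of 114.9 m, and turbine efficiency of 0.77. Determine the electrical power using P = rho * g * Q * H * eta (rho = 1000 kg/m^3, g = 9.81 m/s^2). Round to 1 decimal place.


Apply the hydropower formula P = rho * g * Q * H * eta
rho * g = 1000 * 9.81 = 9810.0
P = 9810.0 * 87.2 * 114.9 * 0.77
P = 75682635.3 W

75682635.3


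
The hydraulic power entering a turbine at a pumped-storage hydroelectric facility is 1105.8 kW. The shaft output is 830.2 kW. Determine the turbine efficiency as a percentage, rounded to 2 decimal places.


Turbine efficiency = (output power / input power) * 100
eta = (830.2 / 1105.8) * 100
eta = 75.08%

75.08


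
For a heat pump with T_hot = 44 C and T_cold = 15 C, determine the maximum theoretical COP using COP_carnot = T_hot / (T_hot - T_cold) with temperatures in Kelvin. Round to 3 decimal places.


Convert to Kelvin:
  T_hot = 44 + 273.15 = 317.15 K
  T_cold = 15 + 273.15 = 288.15 K
Apply Carnot COP formula:
  COP = T_hot_K / (T_hot_K - T_cold_K) = 317.15 / 29.0
  COP = 10.936

10.936


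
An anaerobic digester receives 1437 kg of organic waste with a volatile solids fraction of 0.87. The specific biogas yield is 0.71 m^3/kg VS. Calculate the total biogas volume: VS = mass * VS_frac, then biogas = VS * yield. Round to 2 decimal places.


Compute volatile solids:
  VS = mass * VS_fraction = 1437 * 0.87 = 1250.19 kg
Calculate biogas volume:
  Biogas = VS * specific_yield = 1250.19 * 0.71
  Biogas = 887.63 m^3

887.63


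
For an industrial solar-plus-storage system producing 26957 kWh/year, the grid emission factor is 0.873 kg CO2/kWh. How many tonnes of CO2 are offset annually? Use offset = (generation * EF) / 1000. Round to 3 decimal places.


CO2 offset in kg = generation * emission_factor
CO2 offset = 26957 * 0.873 = 23533.46 kg
Convert to tonnes:
  CO2 offset = 23533.46 / 1000 = 23.533 tonnes

23.533


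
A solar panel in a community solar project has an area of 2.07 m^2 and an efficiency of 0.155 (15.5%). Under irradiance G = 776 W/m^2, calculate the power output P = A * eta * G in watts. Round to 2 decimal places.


Use the solar power formula P = A * eta * G.
Given: A = 2.07 m^2, eta = 0.155, G = 776 W/m^2
P = 2.07 * 0.155 * 776
P = 248.98 W

248.98


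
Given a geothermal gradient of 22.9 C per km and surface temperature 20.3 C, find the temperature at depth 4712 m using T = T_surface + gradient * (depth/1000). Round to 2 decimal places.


Convert depth to km: 4712 / 1000 = 4.712 km
Temperature increase = gradient * depth_km = 22.9 * 4.712 = 107.9 C
Temperature at depth = T_surface + delta_T = 20.3 + 107.9
T = 128.20 C

128.20


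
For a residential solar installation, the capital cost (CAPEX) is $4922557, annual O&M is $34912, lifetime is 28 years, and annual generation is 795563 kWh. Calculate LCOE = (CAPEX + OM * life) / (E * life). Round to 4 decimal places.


Total cost = CAPEX + OM * lifetime = 4922557 + 34912 * 28 = 4922557 + 977536 = 5900093
Total generation = annual * lifetime = 795563 * 28 = 22275764 kWh
LCOE = 5900093 / 22275764
LCOE = 0.2649 $/kWh

0.2649


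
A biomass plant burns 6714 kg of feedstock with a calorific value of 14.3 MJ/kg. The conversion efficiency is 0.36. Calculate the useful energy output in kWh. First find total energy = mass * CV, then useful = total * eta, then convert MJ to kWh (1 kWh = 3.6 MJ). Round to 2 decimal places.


Total energy = mass * CV = 6714 * 14.3 = 96010.2 MJ
Useful energy = total * eta = 96010.2 * 0.36 = 34563.67 MJ
Convert to kWh: 34563.67 / 3.6
Useful energy = 9601.02 kWh

9601.02


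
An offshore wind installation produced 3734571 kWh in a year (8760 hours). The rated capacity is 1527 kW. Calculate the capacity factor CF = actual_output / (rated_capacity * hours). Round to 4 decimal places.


Capacity factor = actual output / maximum possible output
Maximum possible = rated * hours = 1527 * 8760 = 13376520 kWh
CF = 3734571 / 13376520
CF = 0.2792

0.2792


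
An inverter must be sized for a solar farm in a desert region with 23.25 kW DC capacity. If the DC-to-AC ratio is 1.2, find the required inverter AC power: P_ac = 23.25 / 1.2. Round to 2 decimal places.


The inverter AC capacity is determined by the DC/AC ratio.
Given: P_dc = 23.25 kW, DC/AC ratio = 1.2
P_ac = P_dc / ratio = 23.25 / 1.2
P_ac = 19.38 kW

19.38


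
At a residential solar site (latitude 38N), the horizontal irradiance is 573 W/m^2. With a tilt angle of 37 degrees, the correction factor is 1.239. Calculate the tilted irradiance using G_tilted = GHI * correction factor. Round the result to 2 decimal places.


Identify the given values:
  GHI = 573 W/m^2, tilt correction factor = 1.239
Apply the formula G_tilted = GHI * factor:
  G_tilted = 573 * 1.239
  G_tilted = 709.95 W/m^2

709.95


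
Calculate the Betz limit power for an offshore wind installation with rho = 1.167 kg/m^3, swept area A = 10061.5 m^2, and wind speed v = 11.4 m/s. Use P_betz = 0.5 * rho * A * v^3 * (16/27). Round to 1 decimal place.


The Betz coefficient Cp_max = 16/27 = 0.5926
v^3 = 11.4^3 = 1481.544
P_betz = 0.5 * rho * A * v^3 * Cp_max
P_betz = 0.5 * 1.167 * 10061.5 * 1481.544 * 0.5926
P_betz = 5154355.4 W

5154355.4


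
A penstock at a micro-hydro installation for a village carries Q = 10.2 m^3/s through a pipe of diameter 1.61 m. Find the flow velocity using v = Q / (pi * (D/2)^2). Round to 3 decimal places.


Compute pipe cross-sectional area:
  A = pi * (D/2)^2 = pi * (1.61/2)^2 = 2.0358 m^2
Calculate velocity:
  v = Q / A = 10.2 / 2.0358
  v = 5.010 m/s

5.010


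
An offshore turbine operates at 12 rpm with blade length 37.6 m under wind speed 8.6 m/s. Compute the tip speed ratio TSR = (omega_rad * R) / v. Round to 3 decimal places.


Convert rotational speed to rad/s:
  omega = 12 * 2 * pi / 60 = 1.2566 rad/s
Compute tip speed:
  v_tip = omega * R = 1.2566 * 37.6 = 47.25 m/s
Tip speed ratio:
  TSR = v_tip / v_wind = 47.25 / 8.6 = 5.494

5.494


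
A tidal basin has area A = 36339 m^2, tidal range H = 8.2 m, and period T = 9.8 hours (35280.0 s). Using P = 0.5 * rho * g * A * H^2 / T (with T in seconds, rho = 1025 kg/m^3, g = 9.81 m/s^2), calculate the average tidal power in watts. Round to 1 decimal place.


Convert period to seconds: T = 9.8 * 3600 = 35280.0 s
H^2 = 8.2^2 = 67.24
P = 0.5 * rho * g * A * H^2 / T
P = 0.5 * 1025 * 9.81 * 36339 * 67.24 / 35280.0
P = 348205.0 W

348205.0


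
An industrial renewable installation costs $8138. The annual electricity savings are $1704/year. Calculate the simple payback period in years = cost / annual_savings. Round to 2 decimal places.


Simple payback period = initial cost / annual savings
Payback = 8138 / 1704
Payback = 4.78 years

4.78


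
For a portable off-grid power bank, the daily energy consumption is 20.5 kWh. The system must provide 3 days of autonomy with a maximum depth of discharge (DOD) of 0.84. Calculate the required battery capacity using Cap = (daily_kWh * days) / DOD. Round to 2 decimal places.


Total energy needed = daily * days = 20.5 * 3 = 61.5 kWh
Account for depth of discharge:
  Cap = total_energy / DOD = 61.5 / 0.84
  Cap = 73.21 kWh

73.21


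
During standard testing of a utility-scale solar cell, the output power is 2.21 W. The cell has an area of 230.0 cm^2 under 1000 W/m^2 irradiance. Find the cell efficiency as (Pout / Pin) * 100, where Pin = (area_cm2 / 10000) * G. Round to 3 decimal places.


First compute the input power:
  Pin = area_cm2 / 10000 * G = 230.0 / 10000 * 1000 = 23.0 W
Then compute efficiency:
  Efficiency = (Pout / Pin) * 100 = (2.21 / 23.0) * 100
  Efficiency = 9.609%

9.609


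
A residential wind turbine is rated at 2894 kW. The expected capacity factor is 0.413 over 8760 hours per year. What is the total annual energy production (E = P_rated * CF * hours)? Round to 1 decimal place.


Annual energy = rated_kW * capacity_factor * hours_per_year
Given: P_rated = 2894 kW, CF = 0.413, hours = 8760
E = 2894 * 0.413 * 8760
E = 10470144.7 kWh

10470144.7


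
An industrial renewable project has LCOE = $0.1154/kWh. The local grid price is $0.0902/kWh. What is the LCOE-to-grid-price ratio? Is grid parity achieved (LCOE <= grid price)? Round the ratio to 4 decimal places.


Compare LCOE to grid price:
  LCOE = $0.1154/kWh, Grid price = $0.0902/kWh
  Ratio = LCOE / grid_price = 0.1154 / 0.0902 = 1.2794
  Grid parity achieved (ratio <= 1)? no

1.2794


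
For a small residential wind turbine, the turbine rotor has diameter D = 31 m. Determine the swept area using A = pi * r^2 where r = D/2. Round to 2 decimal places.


Compute the rotor radius:
  r = D / 2 = 31 / 2 = 15.5 m
Calculate swept area:
  A = pi * r^2 = pi * 15.5^2
  A = 754.77 m^2

754.77


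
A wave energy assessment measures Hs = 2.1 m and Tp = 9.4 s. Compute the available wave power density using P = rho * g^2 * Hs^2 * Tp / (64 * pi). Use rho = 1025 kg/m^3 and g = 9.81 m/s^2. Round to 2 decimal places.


Apply wave power formula:
  g^2 = 9.81^2 = 96.2361
  Hs^2 = 2.1^2 = 4.41
  Numerator = rho * g^2 * Hs^2 * Tp = 1025 * 96.2361 * 4.41 * 9.4 = 4089105.57
  Denominator = 64 * pi = 201.0619
  P = 4089105.57 / 201.0619 = 20337.54 W/m

20337.54


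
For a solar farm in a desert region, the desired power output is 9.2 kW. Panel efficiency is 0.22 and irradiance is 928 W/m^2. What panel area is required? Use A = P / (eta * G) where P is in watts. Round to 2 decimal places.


Convert target power to watts: P = 9.2 * 1000 = 9200.0 W
Compute denominator: eta * G = 0.22 * 928 = 204.16
Required area A = P / (eta * G) = 9200.0 / 204.16
A = 45.06 m^2

45.06


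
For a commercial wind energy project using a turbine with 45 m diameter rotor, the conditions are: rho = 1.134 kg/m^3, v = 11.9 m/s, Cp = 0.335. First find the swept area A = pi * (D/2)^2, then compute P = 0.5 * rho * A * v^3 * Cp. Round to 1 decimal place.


Step 1 -- Compute swept area:
  A = pi * (D/2)^2 = pi * (45/2)^2 = 1590.43 m^2
Step 2 -- Apply wind power equation:
  P = 0.5 * rho * A * v^3 * Cp
  v^3 = 11.9^3 = 1685.159
  P = 0.5 * 1.134 * 1590.43 * 1685.159 * 0.335
  P = 509077.2 W

509077.2


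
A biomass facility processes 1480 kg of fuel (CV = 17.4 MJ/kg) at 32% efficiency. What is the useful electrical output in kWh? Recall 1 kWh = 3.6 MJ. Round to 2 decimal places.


Total energy = mass * CV = 1480 * 17.4 = 25752.0 MJ
Useful energy = total * eta = 25752.0 * 0.32 = 8240.64 MJ
Convert to kWh: 8240.64 / 3.6
Useful energy = 2289.07 kWh

2289.07


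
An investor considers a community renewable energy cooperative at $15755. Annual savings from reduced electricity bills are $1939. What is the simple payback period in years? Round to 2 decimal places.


Simple payback period = initial cost / annual savings
Payback = 15755 / 1939
Payback = 8.13 years

8.13


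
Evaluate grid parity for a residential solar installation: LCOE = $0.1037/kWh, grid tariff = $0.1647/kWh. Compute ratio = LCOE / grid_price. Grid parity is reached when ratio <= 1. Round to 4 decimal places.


Compare LCOE to grid price:
  LCOE = $0.1037/kWh, Grid price = $0.1647/kWh
  Ratio = LCOE / grid_price = 0.1037 / 0.1647 = 0.6296
  Grid parity achieved (ratio <= 1)? yes

0.6296


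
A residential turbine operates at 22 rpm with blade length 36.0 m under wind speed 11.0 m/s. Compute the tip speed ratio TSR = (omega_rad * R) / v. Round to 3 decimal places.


Convert rotational speed to rad/s:
  omega = 22 * 2 * pi / 60 = 2.3038 rad/s
Compute tip speed:
  v_tip = omega * R = 2.3038 * 36.0 = 82.938 m/s
Tip speed ratio:
  TSR = v_tip / v_wind = 82.938 / 11.0 = 7.540

7.540


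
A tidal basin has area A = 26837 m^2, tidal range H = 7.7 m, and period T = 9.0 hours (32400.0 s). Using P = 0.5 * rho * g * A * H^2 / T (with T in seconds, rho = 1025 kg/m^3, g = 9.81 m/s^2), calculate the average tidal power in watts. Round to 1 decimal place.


Convert period to seconds: T = 9.0 * 3600 = 32400.0 s
H^2 = 7.7^2 = 59.29
P = 0.5 * rho * g * A * H^2 / T
P = 0.5 * 1025 * 9.81 * 26837 * 59.29 / 32400.0
P = 246906.9 W

246906.9


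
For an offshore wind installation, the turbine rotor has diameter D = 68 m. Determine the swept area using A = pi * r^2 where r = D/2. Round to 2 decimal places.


Compute the rotor radius:
  r = D / 2 = 68 / 2 = 34.0 m
Calculate swept area:
  A = pi * r^2 = pi * 34.0^2
  A = 3631.68 m^2

3631.68


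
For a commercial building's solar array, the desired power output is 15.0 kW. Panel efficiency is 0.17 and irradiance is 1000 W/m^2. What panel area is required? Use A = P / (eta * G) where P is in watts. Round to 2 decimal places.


Convert target power to watts: P = 15.0 * 1000 = 15000.0 W
Compute denominator: eta * G = 0.17 * 1000 = 170.0
Required area A = P / (eta * G) = 15000.0 / 170.0
A = 88.24 m^2

88.24


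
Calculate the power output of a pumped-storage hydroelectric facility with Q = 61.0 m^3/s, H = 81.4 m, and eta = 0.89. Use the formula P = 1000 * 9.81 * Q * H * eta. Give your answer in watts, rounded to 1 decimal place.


Apply the hydropower formula P = rho * g * Q * H * eta
rho * g = 1000 * 9.81 = 9810.0
P = 9810.0 * 61.0 * 81.4 * 0.89
P = 43352410.9 W

43352410.9


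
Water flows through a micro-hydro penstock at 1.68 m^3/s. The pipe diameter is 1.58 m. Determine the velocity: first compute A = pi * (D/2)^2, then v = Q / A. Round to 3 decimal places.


Compute pipe cross-sectional area:
  A = pi * (D/2)^2 = pi * (1.58/2)^2 = 1.9607 m^2
Calculate velocity:
  v = Q / A = 1.68 / 1.9607
  v = 0.857 m/s

0.857


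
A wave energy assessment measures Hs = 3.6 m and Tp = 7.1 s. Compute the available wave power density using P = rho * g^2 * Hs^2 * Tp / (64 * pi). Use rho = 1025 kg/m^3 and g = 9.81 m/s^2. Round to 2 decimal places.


Apply wave power formula:
  g^2 = 9.81^2 = 96.2361
  Hs^2 = 3.6^2 = 12.96
  Numerator = rho * g^2 * Hs^2 * Tp = 1025 * 96.2361 * 12.96 * 7.1 = 9076642.5
  Denominator = 64 * pi = 201.0619
  P = 9076642.5 / 201.0619 = 45143.52 W/m

45143.52


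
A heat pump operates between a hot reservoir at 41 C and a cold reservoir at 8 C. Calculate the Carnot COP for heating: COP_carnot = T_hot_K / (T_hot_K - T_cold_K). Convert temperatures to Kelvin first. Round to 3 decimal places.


Convert to Kelvin:
  T_hot = 41 + 273.15 = 314.15 K
  T_cold = 8 + 273.15 = 281.15 K
Apply Carnot COP formula:
  COP = T_hot_K / (T_hot_K - T_cold_K) = 314.15 / 33.0
  COP = 9.520

9.520


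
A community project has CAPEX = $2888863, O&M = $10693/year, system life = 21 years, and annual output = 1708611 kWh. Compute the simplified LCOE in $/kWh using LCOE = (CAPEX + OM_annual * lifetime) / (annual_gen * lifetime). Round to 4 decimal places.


Total cost = CAPEX + OM * lifetime = 2888863 + 10693 * 21 = 2888863 + 224553 = 3113416
Total generation = annual * lifetime = 1708611 * 21 = 35880831 kWh
LCOE = 3113416 / 35880831
LCOE = 0.0868 $/kWh

0.0868


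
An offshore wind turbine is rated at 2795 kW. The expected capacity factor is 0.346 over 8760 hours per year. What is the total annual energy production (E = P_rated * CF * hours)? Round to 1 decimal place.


Annual energy = rated_kW * capacity_factor * hours_per_year
Given: P_rated = 2795 kW, CF = 0.346, hours = 8760
E = 2795 * 0.346 * 8760
E = 8471533.2 kWh

8471533.2


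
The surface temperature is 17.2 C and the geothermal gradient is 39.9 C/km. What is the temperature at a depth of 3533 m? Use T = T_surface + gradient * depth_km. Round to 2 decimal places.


Convert depth to km: 3533 / 1000 = 3.533 km
Temperature increase = gradient * depth_km = 39.9 * 3.533 = 140.97 C
Temperature at depth = T_surface + delta_T = 17.2 + 140.97
T = 158.17 C

158.17


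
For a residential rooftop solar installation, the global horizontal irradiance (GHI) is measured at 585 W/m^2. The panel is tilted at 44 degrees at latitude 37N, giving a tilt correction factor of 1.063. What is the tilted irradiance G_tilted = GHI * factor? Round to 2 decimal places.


Identify the given values:
  GHI = 585 W/m^2, tilt correction factor = 1.063
Apply the formula G_tilted = GHI * factor:
  G_tilted = 585 * 1.063
  G_tilted = 621.86 W/m^2

621.86


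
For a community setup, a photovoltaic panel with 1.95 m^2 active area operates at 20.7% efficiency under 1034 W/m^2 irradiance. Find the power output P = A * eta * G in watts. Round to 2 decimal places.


Use the solar power formula P = A * eta * G.
Given: A = 1.95 m^2, eta = 0.207, G = 1034 W/m^2
P = 1.95 * 0.207 * 1034
P = 417.37 W

417.37


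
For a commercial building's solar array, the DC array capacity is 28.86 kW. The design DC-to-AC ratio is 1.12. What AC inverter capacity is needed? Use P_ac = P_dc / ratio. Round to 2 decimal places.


The inverter AC capacity is determined by the DC/AC ratio.
Given: P_dc = 28.86 kW, DC/AC ratio = 1.12
P_ac = P_dc / ratio = 28.86 / 1.12
P_ac = 25.77 kW

25.77


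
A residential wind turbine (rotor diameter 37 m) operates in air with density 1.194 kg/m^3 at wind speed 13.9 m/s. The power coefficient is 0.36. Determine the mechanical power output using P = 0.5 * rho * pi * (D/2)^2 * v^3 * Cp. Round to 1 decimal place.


Step 1 -- Compute swept area:
  A = pi * (D/2)^2 = pi * (37/2)^2 = 1075.21 m^2
Step 2 -- Apply wind power equation:
  P = 0.5 * rho * A * v^3 * Cp
  v^3 = 13.9^3 = 2685.619
  P = 0.5 * 1.194 * 1075.21 * 2685.619 * 0.36
  P = 620604.0 W

620604.0


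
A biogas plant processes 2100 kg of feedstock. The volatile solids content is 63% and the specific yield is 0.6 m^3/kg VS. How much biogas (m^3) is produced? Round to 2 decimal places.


Compute volatile solids:
  VS = mass * VS_fraction = 2100 * 0.63 = 1323.0 kg
Calculate biogas volume:
  Biogas = VS * specific_yield = 1323.0 * 0.6
  Biogas = 793.80 m^3

793.80


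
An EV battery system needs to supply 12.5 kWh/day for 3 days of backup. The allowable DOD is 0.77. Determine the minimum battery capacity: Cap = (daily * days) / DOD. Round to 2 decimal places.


Total energy needed = daily * days = 12.5 * 3 = 37.5 kWh
Account for depth of discharge:
  Cap = total_energy / DOD = 37.5 / 0.77
  Cap = 48.70 kWh

48.70


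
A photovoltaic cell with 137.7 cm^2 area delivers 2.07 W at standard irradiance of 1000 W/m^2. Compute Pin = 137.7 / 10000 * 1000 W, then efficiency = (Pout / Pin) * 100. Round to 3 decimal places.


First compute the input power:
  Pin = area_cm2 / 10000 * G = 137.7 / 10000 * 1000 = 13.77 W
Then compute efficiency:
  Efficiency = (Pout / Pin) * 100 = (2.07 / 13.77) * 100
  Efficiency = 15.033%

15.033


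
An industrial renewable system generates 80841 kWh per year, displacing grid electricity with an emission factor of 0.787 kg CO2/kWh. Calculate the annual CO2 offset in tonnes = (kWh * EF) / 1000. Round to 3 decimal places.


CO2 offset in kg = generation * emission_factor
CO2 offset = 80841 * 0.787 = 63621.87 kg
Convert to tonnes:
  CO2 offset = 63621.87 / 1000 = 63.622 tonnes

63.622


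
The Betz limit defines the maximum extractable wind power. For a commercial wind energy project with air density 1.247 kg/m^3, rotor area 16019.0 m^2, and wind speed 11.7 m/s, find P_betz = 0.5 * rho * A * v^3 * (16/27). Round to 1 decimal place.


The Betz coefficient Cp_max = 16/27 = 0.5926
v^3 = 11.7^3 = 1601.613
P_betz = 0.5 * rho * A * v^3 * Cp_max
P_betz = 0.5 * 1.247 * 16019.0 * 1601.613 * 0.5926
P_betz = 9479505.1 W

9479505.1


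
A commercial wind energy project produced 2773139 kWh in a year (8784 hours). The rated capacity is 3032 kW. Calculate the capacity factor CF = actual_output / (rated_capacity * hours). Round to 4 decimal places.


Capacity factor = actual output / maximum possible output
Maximum possible = rated * hours = 3032 * 8784 = 26633088 kWh
CF = 2773139 / 26633088
CF = 0.1041

0.1041


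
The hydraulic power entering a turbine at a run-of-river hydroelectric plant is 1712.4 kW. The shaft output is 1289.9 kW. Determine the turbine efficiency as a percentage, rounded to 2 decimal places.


Turbine efficiency = (output power / input power) * 100
eta = (1289.9 / 1712.4) * 100
eta = 75.33%

75.33


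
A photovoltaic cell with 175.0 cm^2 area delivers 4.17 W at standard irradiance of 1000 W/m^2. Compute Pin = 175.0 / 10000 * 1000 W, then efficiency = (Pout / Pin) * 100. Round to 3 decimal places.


First compute the input power:
  Pin = area_cm2 / 10000 * G = 175.0 / 10000 * 1000 = 17.5 W
Then compute efficiency:
  Efficiency = (Pout / Pin) * 100 = (4.17 / 17.5) * 100
  Efficiency = 23.829%

23.829


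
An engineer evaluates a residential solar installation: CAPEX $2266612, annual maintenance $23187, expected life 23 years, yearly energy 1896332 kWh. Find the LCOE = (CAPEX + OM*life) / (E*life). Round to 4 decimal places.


Total cost = CAPEX + OM * lifetime = 2266612 + 23187 * 23 = 2266612 + 533301 = 2799913
Total generation = annual * lifetime = 1896332 * 23 = 43615636 kWh
LCOE = 2799913 / 43615636
LCOE = 0.0642 $/kWh

0.0642


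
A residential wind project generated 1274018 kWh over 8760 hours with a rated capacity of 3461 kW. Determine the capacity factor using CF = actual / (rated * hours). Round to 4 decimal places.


Capacity factor = actual output / maximum possible output
Maximum possible = rated * hours = 3461 * 8760 = 30318360 kWh
CF = 1274018 / 30318360
CF = 0.0420

0.0420


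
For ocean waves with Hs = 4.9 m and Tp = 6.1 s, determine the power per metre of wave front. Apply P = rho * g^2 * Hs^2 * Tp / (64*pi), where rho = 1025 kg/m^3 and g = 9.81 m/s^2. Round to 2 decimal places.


Apply wave power formula:
  g^2 = 9.81^2 = 96.2361
  Hs^2 = 4.9^2 = 24.01
  Numerator = rho * g^2 * Hs^2 * Tp = 1025 * 96.2361 * 24.01 * 6.1 = 14447206.33
  Denominator = 64 * pi = 201.0619
  P = 14447206.33 / 201.0619 = 71854.51 W/m

71854.51


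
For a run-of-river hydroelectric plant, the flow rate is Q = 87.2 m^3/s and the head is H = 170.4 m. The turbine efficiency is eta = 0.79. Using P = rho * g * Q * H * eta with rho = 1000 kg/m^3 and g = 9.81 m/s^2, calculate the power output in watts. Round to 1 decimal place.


Apply the hydropower formula P = rho * g * Q * H * eta
rho * g = 1000 * 9.81 = 9810.0
P = 9810.0 * 87.2 * 170.4 * 0.79
P = 115154834.1 W

115154834.1


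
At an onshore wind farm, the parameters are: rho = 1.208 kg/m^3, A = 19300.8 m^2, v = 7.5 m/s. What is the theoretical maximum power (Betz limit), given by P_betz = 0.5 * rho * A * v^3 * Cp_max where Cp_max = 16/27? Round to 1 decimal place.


The Betz coefficient Cp_max = 16/27 = 0.5926
v^3 = 7.5^3 = 421.875
P_betz = 0.5 * rho * A * v^3 * Cp_max
P_betz = 0.5 * 1.208 * 19300.8 * 421.875 * 0.5926
P_betz = 2914420.8 W

2914420.8


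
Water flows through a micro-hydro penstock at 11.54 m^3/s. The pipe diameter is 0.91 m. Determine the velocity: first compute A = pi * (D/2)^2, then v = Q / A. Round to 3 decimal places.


Compute pipe cross-sectional area:
  A = pi * (D/2)^2 = pi * (0.91/2)^2 = 0.6504 m^2
Calculate velocity:
  v = Q / A = 11.54 / 0.6504
  v = 17.743 m/s

17.743


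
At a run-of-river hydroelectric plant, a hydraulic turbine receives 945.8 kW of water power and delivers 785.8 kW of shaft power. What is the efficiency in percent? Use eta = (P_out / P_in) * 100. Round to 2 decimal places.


Turbine efficiency = (output power / input power) * 100
eta = (785.8 / 945.8) * 100
eta = 83.08%

83.08


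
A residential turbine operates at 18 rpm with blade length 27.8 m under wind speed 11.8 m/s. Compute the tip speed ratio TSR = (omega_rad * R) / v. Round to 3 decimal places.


Convert rotational speed to rad/s:
  omega = 18 * 2 * pi / 60 = 1.885 rad/s
Compute tip speed:
  v_tip = omega * R = 1.885 * 27.8 = 52.402 m/s
Tip speed ratio:
  TSR = v_tip / v_wind = 52.402 / 11.8 = 4.441

4.441


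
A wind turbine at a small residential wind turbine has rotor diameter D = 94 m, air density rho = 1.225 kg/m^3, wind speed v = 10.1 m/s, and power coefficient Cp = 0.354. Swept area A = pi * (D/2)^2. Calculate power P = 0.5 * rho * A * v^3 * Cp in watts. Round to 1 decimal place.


Step 1 -- Compute swept area:
  A = pi * (D/2)^2 = pi * (94/2)^2 = 6939.78 m^2
Step 2 -- Apply wind power equation:
  P = 0.5 * rho * A * v^3 * Cp
  v^3 = 10.1^3 = 1030.301
  P = 0.5 * 1.225 * 6939.78 * 1030.301 * 0.354
  P = 1550311.8 W

1550311.8


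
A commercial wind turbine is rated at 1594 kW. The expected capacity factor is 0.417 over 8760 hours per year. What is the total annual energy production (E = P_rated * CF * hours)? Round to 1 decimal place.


Annual energy = rated_kW * capacity_factor * hours_per_year
Given: P_rated = 1594 kW, CF = 0.417, hours = 8760
E = 1594 * 0.417 * 8760
E = 5822754.5 kWh

5822754.5


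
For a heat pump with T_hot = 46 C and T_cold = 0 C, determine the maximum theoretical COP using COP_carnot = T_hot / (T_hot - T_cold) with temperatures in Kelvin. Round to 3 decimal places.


Convert to Kelvin:
  T_hot = 46 + 273.15 = 319.15 K
  T_cold = 0 + 273.15 = 273.15 K
Apply Carnot COP formula:
  COP = T_hot_K / (T_hot_K - T_cold_K) = 319.15 / 46.0
  COP = 6.938

6.938


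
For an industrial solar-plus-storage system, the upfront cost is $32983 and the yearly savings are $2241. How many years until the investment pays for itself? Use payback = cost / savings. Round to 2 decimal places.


Simple payback period = initial cost / annual savings
Payback = 32983 / 2241
Payback = 14.72 years

14.72


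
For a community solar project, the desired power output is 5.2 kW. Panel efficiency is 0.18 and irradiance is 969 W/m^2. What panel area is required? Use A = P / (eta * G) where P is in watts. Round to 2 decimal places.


Convert target power to watts: P = 5.2 * 1000 = 5200.0 W
Compute denominator: eta * G = 0.18 * 969 = 174.42
Required area A = P / (eta * G) = 5200.0 / 174.42
A = 29.81 m^2

29.81


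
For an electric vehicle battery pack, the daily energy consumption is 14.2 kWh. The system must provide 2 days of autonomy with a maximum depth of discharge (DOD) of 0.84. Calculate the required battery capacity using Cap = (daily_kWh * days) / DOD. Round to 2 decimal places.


Total energy needed = daily * days = 14.2 * 2 = 28.4 kWh
Account for depth of discharge:
  Cap = total_energy / DOD = 28.4 / 0.84
  Cap = 33.81 kWh

33.81


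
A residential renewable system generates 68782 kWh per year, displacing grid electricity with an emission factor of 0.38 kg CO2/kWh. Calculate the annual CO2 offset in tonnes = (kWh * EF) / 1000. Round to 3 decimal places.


CO2 offset in kg = generation * emission_factor
CO2 offset = 68782 * 0.38 = 26137.16 kg
Convert to tonnes:
  CO2 offset = 26137.16 / 1000 = 26.137 tonnes

26.137


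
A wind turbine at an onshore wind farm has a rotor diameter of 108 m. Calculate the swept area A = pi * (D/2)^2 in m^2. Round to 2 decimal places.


Compute the rotor radius:
  r = D / 2 = 108 / 2 = 54.0 m
Calculate swept area:
  A = pi * r^2 = pi * 54.0^2
  A = 9160.88 m^2

9160.88


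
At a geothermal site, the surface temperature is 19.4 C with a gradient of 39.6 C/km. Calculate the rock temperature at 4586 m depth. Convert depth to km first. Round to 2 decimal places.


Convert depth to km: 4586 / 1000 = 4.586 km
Temperature increase = gradient * depth_km = 39.6 * 4.586 = 181.61 C
Temperature at depth = T_surface + delta_T = 19.4 + 181.61
T = 201.01 C

201.01


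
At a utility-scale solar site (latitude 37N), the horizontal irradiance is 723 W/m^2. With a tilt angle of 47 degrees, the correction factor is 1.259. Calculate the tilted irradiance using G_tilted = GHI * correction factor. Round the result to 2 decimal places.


Identify the given values:
  GHI = 723 W/m^2, tilt correction factor = 1.259
Apply the formula G_tilted = GHI * factor:
  G_tilted = 723 * 1.259
  G_tilted = 910.26 W/m^2

910.26


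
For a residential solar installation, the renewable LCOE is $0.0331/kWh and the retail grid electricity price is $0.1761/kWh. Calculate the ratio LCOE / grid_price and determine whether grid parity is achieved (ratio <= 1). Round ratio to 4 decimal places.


Compare LCOE to grid price:
  LCOE = $0.0331/kWh, Grid price = $0.1761/kWh
  Ratio = LCOE / grid_price = 0.0331 / 0.1761 = 0.1880
  Grid parity achieved (ratio <= 1)? yes

0.1880


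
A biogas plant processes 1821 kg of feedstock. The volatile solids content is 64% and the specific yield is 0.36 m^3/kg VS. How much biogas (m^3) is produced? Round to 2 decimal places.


Compute volatile solids:
  VS = mass * VS_fraction = 1821 * 0.64 = 1165.44 kg
Calculate biogas volume:
  Biogas = VS * specific_yield = 1165.44 * 0.36
  Biogas = 419.56 m^3

419.56


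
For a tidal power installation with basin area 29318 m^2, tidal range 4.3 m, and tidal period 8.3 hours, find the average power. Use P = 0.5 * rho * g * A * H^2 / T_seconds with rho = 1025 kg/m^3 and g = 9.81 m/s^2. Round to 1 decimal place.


Convert period to seconds: T = 8.3 * 3600 = 29880.0 s
H^2 = 4.3^2 = 18.49
P = 0.5 * rho * g * A * H^2 / T
P = 0.5 * 1025 * 9.81 * 29318 * 18.49 / 29880.0
P = 91212.3 W

91212.3
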